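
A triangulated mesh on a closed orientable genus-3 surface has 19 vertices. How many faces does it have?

46

χ = 2 − 2·3 = -4, and every face is a triangle so 3F = 2E.
V − E + F = -4 with E = 3F/2 gives 19 − (3/2 − 1)·F = -4, so F = 46 and E = 69.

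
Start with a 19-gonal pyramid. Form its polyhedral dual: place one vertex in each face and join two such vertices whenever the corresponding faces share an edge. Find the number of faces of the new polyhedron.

20

The base solid has V = 20, E = 38, F = 20.
The dual swaps V and F and preserves E: V′ = F = 20, E′ = E = 38, F′ = V = 20.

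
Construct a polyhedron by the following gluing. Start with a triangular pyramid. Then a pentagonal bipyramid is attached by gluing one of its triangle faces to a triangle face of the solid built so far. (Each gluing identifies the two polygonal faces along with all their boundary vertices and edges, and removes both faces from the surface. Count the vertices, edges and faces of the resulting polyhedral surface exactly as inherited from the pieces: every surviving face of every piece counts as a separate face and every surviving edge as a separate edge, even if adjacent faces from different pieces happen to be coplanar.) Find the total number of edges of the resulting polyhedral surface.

18

A triangular pyramid: V=4, E=6, F=4.
Attach a pentagonal bipyramid (V=7, E=15, F=10) along a 3-gon: merge 3 vertices and 3 edges, delete both glued faces → V=8, E=18, F=12.
Check: V − E + F = 8 − 18 + 12 = 2.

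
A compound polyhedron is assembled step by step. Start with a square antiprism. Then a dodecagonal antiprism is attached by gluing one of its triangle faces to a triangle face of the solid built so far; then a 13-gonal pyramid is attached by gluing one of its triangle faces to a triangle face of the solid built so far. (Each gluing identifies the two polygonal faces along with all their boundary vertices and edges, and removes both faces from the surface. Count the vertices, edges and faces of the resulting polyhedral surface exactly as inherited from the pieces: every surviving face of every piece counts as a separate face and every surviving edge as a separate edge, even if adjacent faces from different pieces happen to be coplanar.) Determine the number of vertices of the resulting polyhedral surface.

40

A square antiprism: V=8, E=16, F=10.
Attach a dodecagonal antiprism (V=24, E=48, F=26) along a 3-gon: merge 3 vertices and 3 edges, delete both glued faces → V=29, E=61, F=34.
Attach a 13-gonal pyramid (V=14, E=26, F=14) along a 3-gon: merge 3 vertices and 3 edges, delete both glued faces → V=40, E=84, F=46.
Check: V − E + F = 40 − 84 + 46 = 2.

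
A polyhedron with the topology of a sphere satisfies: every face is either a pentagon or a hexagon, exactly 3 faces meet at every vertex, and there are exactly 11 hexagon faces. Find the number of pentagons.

12

Let x be the number of pentagons; then F = 11 + x.
Edge–face incidences: 2E = 6·11 + 5·x = 66 + 5x.
Every vertex has degree 3, so 3V = 2E.
Euler: V − E + F = 2 ⇒ (2E)/3 − E + (11 + x) = 2.
Multiply by 6: 2·(2E) − 3·(2E) + 6·(11 + x) = 12, i.e. 66 + 6x − (66 + 5x) = 12.
Collecting terms: x = 12.
Then 2E = 66 + 5·12 = 126, so E = 63, V = 2E/3 = 42, F = 11 + 12 = 23.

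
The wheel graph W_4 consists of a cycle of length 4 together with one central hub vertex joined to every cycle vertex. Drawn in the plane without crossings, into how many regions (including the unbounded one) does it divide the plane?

5

W_4 has V = 4 + 1 = 5 vertices and E = 2·4 = 8 edges.
By Euler's formula F = 2 − V + E = 2 − 5 + 8 = 5.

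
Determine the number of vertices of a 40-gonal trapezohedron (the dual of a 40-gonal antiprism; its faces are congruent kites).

82

The n-trapezohedron (dual of the n-antiprism) has V = 2·40 + 2 = 82, E = 4·40 = 160, F = 2·40 = 80.
Check: V − E + F = 82 − 160 + 80 = 2.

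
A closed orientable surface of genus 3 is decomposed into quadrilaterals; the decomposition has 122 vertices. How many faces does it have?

126

χ = 2 − 2·3 = -4, and every face is a square so 4F = 2E.
V − E + F = -4 with E = 4F/2 gives 122 − (4/2 − 1)·F = -4, so F = 126 and E = 252.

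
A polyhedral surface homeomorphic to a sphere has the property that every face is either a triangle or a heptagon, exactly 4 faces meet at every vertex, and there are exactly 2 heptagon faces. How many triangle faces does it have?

Let x be the number of triangles; then F = 2 + x.
Edge–face incidences: 2E = 7·2 + 3·x = 14 + 3x.
Every vertex has degree 4, so 4V = 2E.
Euler: V − E + F = 2 ⇒ (2E)/4 − E + (2 + x) = 2.
Multiply by 8: 2·(2E) − 4·(2E) + 8·(2 + x) = 16, i.e. 16 + 8x − 2·(14 + 3x) = 16.
Collecting terms: 2x − 12 = 16, so 2x = 28, so x = 14.
Then 2E = 14 + 3·14 = 56, so E = 28, V = 2E/4 = 14, F = 2 + 14 = 16.

14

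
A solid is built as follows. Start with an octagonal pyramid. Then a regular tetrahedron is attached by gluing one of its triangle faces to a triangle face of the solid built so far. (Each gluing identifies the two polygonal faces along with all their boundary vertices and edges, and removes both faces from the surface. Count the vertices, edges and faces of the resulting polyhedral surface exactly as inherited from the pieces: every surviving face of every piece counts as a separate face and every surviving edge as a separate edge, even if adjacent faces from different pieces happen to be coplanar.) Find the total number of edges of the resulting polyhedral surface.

19

An octagonal pyramid: V=9, E=16, F=9.
Attach a regular tetrahedron (V=4, E=6, F=4) along a 3-gon: merge 3 vertices and 3 edges, delete both glued faces → V=10, E=19, F=11.
Check: V − E + F = 10 − 19 + 11 = 2.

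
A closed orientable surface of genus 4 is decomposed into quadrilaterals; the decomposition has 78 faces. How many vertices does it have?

χ = 2 − 2·4 = -6, and every face is a square so 4F = 2E.
E = 4·78/2 = 156. Then V = -6 + E − F = -6 + 156 − 78 = 72.

72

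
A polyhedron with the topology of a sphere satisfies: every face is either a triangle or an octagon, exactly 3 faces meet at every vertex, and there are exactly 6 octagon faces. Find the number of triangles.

Let x be the number of triangles; then F = 6 + x.
Edge–face incidences: 2E = 8·6 + 3·x = 48 + 3x.
Every vertex has degree 3, so 3V = 2E.
Euler: V − E + F = 2 ⇒ (2E)/3 − E + (6 + x) = 2.
Multiply by 6: 2·(2E) − 3·(2E) + 6·(6 + x) = 12, i.e. 36 + 6x − (48 + 3x) = 12.
Collecting terms: 3x − 12 = 12, so 3x = 24, so x = 8.
Then 2E = 48 + 3·8 = 72, so E = 36, V = 2E/3 = 24, F = 6 + 8 = 14.

8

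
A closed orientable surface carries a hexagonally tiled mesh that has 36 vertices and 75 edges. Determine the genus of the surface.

8

Every face is a hexagon and each edge borders two faces, so 6F = 2·75, giving F = 25.
χ = V − E + F = 36 − 75 + 25 = -14.
For a closed orientable surface χ = 2 − 2g, so g = (2 − (-14))/2 = 8.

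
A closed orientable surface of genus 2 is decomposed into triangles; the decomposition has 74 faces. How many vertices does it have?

35

χ = 2 − 2·2 = -2, and every face is a triangle so 3F = 2E.
E = 3·74/2 = 111. Then V = -2 + E − F = -2 + 111 − 74 = 35.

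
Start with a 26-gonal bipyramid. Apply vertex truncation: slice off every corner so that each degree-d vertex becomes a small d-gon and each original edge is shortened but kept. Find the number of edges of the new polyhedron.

The base solid has V = 28, E = 78, F = 52.
Truncation replaces each original edge-end by a new vertex, so V′ = 2E = 156.
Each original edge survives, and each old vertex of degree d contributes d new edges; summing degrees gives Σd = 2E, so E′ = E + 2E = 3E = 234.
Each original face survives and each original vertex becomes one new face: F′ = F + V = 80.

234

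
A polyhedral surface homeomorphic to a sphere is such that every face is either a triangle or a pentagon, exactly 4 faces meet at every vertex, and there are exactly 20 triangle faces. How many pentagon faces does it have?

Let x be the number of pentagons; then F = 20 + x.
Edge–face incidences: 2E = 3·20 + 5·x = 60 + 5x.
Every vertex has degree 4, so 4V = 2E.
Euler: V − E + F = 2 ⇒ (2E)/4 − E + (20 + x) = 2.
Multiply by 8: 2·(2E) − 4·(2E) + 8·(20 + x) = 16, i.e. 160 + 8x − 2·(60 + 5x) = 16.
Collecting terms: −2x + 40 = 16, so −2x = −24, so x = 12.
Then 2E = 60 + 5·12 = 120, so E = 60, V = 2E/4 = 30, F = 20 + 12 = 32.

12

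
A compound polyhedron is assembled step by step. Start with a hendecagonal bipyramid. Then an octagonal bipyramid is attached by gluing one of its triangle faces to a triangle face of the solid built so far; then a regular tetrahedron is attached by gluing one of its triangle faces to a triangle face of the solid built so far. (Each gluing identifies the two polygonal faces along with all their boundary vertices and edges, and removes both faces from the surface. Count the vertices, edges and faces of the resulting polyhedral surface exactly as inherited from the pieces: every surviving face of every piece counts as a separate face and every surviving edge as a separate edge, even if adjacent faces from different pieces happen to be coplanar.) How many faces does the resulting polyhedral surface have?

A hendecagonal bipyramid: V=13, E=33, F=22.
Attach an octagonal bipyramid (V=10, E=24, F=16) along a 3-gon: merge 3 vertices and 3 edges, delete both glued faces → V=20, E=54, F=36.
Attach a regular tetrahedron (V=4, E=6, F=4) along a 3-gon: merge 3 vertices and 3 edges, delete both glued faces → V=21, E=57, F=38.
Check: V − E + F = 21 − 57 + 38 = 2.

38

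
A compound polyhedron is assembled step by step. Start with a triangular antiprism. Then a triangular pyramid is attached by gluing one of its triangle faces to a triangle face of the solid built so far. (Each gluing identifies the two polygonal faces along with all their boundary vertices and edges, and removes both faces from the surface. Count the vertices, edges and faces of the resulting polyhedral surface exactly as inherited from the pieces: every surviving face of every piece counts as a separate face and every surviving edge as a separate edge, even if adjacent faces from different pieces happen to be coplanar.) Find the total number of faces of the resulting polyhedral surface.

10

A triangular antiprism: V=6, E=12, F=8.
Attach a triangular pyramid (V=4, E=6, F=4) along a 3-gon: merge 3 vertices and 3 edges, delete both glued faces → V=7, E=15, F=10.
Check: V − E + F = 7 − 15 + 10 = 2.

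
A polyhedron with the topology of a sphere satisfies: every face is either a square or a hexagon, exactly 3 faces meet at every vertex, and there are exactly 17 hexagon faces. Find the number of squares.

Let x be the number of squares; then F = 17 + x.
Edge–face incidences: 2E = 6·17 + 4·x = 102 + 4x.
Every vertex has degree 3, so 3V = 2E.
Euler: V − E + F = 2 ⇒ (2E)/3 − E + (17 + x) = 2.
Multiply by 6: 2·(2E) − 3·(2E) + 6·(17 + x) = 12, i.e. 102 + 6x − (102 + 4x) = 12.
Collecting terms: 2x = 12, so x = 6.
Then 2E = 102 + 4·6 = 126, so E = 63, V = 2E/3 = 42, F = 17 + 6 = 23.

6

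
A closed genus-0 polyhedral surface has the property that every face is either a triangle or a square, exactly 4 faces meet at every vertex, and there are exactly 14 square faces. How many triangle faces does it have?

8

Let x be the number of triangles; then F = 14 + x.
Edge–face incidences: 2E = 4·14 + 3·x = 56 + 3x.
Every vertex has degree 4, so 4V = 2E.
Euler: V − E + F = 2 ⇒ (2E)/4 − E + (14 + x) = 2.
Multiply by 8: 2·(2E) − 4·(2E) + 8·(14 + x) = 16, i.e. 112 + 8x − 2·(56 + 3x) = 16.
Collecting terms: 2x = 16, so x = 8.
Then 2E = 56 + 3·8 = 80, so E = 40, V = 2E/4 = 20, F = 14 + 8 = 22.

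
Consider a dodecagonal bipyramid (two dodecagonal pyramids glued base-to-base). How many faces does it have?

24

A bipyramid over an n-gon has 2n triangular faces and n + 2 vertices: V = 12 + 2 = 14, E = 3·12 = 36, F = 2·12 = 24.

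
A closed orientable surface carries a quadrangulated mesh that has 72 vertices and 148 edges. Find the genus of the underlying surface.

2

Every face is a square and each edge borders two faces, so 4F = 2·148, giving F = 74.
χ = V − E + F = 72 − 148 + 74 = -2.
For a closed orientable surface χ = 2 − 2g, so g = (2 − (-2))/2 = 2.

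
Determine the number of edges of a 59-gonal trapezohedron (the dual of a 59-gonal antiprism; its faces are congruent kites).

The n-trapezohedron (dual of the n-antiprism) has V = 2·59 + 2 = 120, E = 4·59 = 236, F = 2·59 = 118.
Check: V − E + F = 120 − 236 + 118 = 2.

236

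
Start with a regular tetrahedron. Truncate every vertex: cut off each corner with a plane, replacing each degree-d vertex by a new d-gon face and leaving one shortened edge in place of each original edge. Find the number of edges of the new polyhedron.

18

The base solid has V = 4, E = 6, F = 4.
Truncation replaces each original edge-end by a new vertex, so V′ = 2E = 12.
Each original edge survives, and each old vertex of degree d contributes d new edges; summing degrees gives Σd = 2E, so E′ = E + 2E = 3E = 18.
Each original face survives and each original vertex becomes one new face: F′ = F + V = 8.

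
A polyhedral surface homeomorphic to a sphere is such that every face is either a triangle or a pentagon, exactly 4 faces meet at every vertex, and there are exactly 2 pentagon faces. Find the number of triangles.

Let x be the number of triangles; then F = 2 + x.
Edge–face incidences: 2E = 5·2 + 3·x = 10 + 3x.
Every vertex has degree 4, so 4V = 2E.
Euler: V − E + F = 2 ⇒ (2E)/4 − E + (2 + x) = 2.
Multiply by 8: 2·(2E) − 4·(2E) + 8·(2 + x) = 16, i.e. 16 + 8x − 2·(10 + 3x) = 16.
Collecting terms: 2x − 4 = 16, so 2x = 20, so x = 10.
Then 2E = 10 + 3·10 = 40, so E = 20, V = 2E/4 = 10, F = 2 + 10 = 12.

10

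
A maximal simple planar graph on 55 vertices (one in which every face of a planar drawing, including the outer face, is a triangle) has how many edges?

159

In a plane triangulation 3F = 2E and V − E + F = 2, so E = 3V − 6 = 3·55 − 6 = 159.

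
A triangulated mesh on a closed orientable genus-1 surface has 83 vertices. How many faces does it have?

166

χ = 2 − 2·1 = 0, and every face is a triangle so 3F = 2E.
V − E + F = 0 with E = 3F/2 gives 83 − (3/2 − 1)·F = 0, so F = 166 and E = 249.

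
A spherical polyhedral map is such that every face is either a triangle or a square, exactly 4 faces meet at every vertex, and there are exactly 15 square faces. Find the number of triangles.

Let x be the number of triangles; then F = 15 + x.
Edge–face incidences: 2E = 4·15 + 3·x = 60 + 3x.
Every vertex has degree 4, so 4V = 2E.
Euler: V − E + F = 2 ⇒ (2E)/4 − E + (15 + x) = 2.
Multiply by 8: 2·(2E) − 4·(2E) + 8·(15 + x) = 16, i.e. 120 + 8x − 2·(60 + 3x) = 16.
Collecting terms: 2x = 16, so x = 8.
Then 2E = 60 + 3·8 = 84, so E = 42, V = 2E/4 = 21, F = 15 + 8 = 23.

8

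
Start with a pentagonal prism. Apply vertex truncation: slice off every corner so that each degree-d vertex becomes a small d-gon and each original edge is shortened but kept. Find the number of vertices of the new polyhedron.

30

The base solid has V = 10, E = 15, F = 7.
Truncation replaces each original edge-end by a new vertex, so V′ = 2E = 30.
Each original edge survives, and each old vertex of degree d contributes d new edges; summing degrees gives Σd = 2E, so E′ = E + 2E = 3E = 45.
Each original face survives and each original vertex becomes one new face: F′ = F + V = 17.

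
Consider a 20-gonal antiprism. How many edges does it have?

80

An antiprism on an n-gon has two n-gon caps and 2n triangles: V = 2·20 = 40, E = 4·20 = 80, F = 2·20 + 2 = 42.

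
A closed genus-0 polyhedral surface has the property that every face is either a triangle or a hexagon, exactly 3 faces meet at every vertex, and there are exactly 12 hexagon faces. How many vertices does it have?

28

Let x be the number of triangles; then F = 12 + x.
Edge–face incidences: 2E = 6·12 + 3·x = 72 + 3x.
Every vertex has degree 3, so 3V = 2E.
Euler: V − E + F = 2 ⇒ (2E)/3 − E + (12 + x) = 2.
Multiply by 6: 2·(2E) − 3·(2E) + 6·(12 + x) = 12, i.e. 72 + 6x − (72 + 3x) = 12.
Collecting terms: 3x = 12, so x = 4.
Then 2E = 72 + 3·4 = 84, so E = 42, V = 2E/3 = 28, F = 12 + 4 = 16.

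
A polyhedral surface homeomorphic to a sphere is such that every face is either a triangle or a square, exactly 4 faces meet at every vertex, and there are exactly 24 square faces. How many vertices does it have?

Let x be the number of triangles; then F = 24 + x.
Edge–face incidences: 2E = 4·24 + 3·x = 96 + 3x.
Every vertex has degree 4, so 4V = 2E.
Euler: V − E + F = 2 ⇒ (2E)/4 − E + (24 + x) = 2.
Multiply by 8: 2·(2E) − 4·(2E) + 8·(24 + x) = 16, i.e. 192 + 8x − 2·(96 + 3x) = 16.
Collecting terms: 2x = 16, so x = 8.
Then 2E = 96 + 3·8 = 120, so E = 60, V = 2E/4 = 30, F = 24 + 8 = 32.

30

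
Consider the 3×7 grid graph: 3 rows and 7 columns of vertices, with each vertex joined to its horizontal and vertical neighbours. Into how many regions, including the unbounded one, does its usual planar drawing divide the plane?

The grid has V = 3·7 = 21 vertices and E = 3·6 + 7·2 = 32 edges.
F = 2 − V + E = 2 − 21 + 32 = 13.

13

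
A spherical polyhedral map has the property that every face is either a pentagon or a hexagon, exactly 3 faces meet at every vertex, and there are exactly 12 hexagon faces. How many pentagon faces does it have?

Let x be the number of pentagons; then F = 12 + x.
Edge–face incidences: 2E = 6·12 + 5·x = 72 + 5x.
Every vertex has degree 3, so 3V = 2E.
Euler: V − E + F = 2 ⇒ (2E)/3 − E + (12 + x) = 2.
Multiply by 6: 2·(2E) − 3·(2E) + 6·(12 + x) = 12, i.e. 72 + 6x − (72 + 5x) = 12.
Collecting terms: x = 12.
Then 2E = 72 + 5·12 = 132, so E = 66, V = 2E/3 = 44, F = 12 + 12 = 24.

12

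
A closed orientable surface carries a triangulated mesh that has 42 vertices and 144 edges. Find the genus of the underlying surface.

Every face is a triangle and each edge borders two faces, so 3F = 2·144, giving F = 96.
χ = V − E + F = 42 − 144 + 96 = -6.
For a closed orientable surface χ = 2 − 2g, so g = (2 − (-6))/2 = 4.

4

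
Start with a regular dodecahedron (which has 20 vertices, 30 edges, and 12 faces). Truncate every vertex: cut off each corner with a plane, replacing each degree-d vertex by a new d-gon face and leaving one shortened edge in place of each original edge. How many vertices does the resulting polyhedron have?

Truncation replaces each original edge-end by a new vertex, so V′ = 2E = 60.
Each original edge survives, and each old vertex of degree d contributes d new edges; summing degrees gives Σd = 2E, so E′ = E + 2E = 3E = 90.
Each original face survives and each original vertex becomes one new face: F′ = F + V = 32.

60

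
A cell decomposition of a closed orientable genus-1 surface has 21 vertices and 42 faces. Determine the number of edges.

For a closed orientable surface of genus 1, χ = 2 − 2·1 = 0.
E = V + F − (0) = 21 + 42 − (0) = 63.

63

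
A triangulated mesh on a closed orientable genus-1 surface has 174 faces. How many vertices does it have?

87

χ = 2 − 2·1 = 0, and every face is a triangle so 3F = 2E.
E = 3·174/2 = 261. Then V = 0 + E − F = 0 + 261 − 174 = 87.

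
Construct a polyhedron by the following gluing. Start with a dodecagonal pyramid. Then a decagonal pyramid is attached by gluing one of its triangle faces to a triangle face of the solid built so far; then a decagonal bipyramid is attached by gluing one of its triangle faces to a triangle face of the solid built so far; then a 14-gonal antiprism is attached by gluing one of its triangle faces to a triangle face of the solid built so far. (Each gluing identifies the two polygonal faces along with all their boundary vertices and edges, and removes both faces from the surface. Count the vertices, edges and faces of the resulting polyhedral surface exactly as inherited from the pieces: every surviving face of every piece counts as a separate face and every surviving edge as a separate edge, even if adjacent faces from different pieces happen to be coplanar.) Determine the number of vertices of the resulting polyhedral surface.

55

A dodecagonal pyramid: V=13, E=24, F=13.
Attach a decagonal pyramid (V=11, E=20, F=11) along a 3-gon: merge 3 vertices and 3 edges, delete both glued faces → V=21, E=41, F=22.
Attach a decagonal bipyramid (V=12, E=30, F=20) along a 3-gon: merge 3 vertices and 3 edges, delete both glued faces → V=30, E=68, F=40.
Attach a 14-gonal antiprism (V=28, E=56, F=30) along a 3-gon: merge 3 vertices and 3 edges, delete both glued faces → V=55, E=121, F=68.
Check: V − E + F = 55 − 121 + 68 = 2.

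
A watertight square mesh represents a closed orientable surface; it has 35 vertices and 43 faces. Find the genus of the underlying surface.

5

Every face is a square, so 2E = 4·43 = 172, giving E = 86.
χ = V − E + F = 35 − 86 + 43 = -8.
For a closed orientable surface χ = 2 − 2g, so g = (2 − (-8))/2 = 5.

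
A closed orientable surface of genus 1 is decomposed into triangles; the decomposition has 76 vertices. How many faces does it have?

152

χ = 2 − 2·1 = 0, and every face is a triangle so 3F = 2E.
V − E + F = 0 with E = 3F/2 gives 76 − (3/2 − 1)·F = 0, so F = 152 and E = 228.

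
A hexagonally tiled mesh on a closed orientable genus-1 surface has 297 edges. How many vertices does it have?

χ = 2 − 2·1 = 0, and every face is a hexagon so 6F = 2E.
F = 2E/6 = 99. Then V = 0 + E − F = 0 + 297 − 99 = 198.

198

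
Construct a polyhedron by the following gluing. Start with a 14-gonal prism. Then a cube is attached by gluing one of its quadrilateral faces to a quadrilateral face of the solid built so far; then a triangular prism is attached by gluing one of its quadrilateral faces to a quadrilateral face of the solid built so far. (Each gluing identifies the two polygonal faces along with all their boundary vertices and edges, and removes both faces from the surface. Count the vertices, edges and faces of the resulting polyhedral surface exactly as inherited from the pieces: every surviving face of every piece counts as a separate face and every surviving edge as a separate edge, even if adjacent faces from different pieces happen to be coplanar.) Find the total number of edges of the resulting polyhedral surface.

55

A 14-gonal prism: V=28, E=42, F=16.
Attach a cube (V=8, E=12, F=6) along a 4-gon: merge 4 vertices and 4 edges, delete both glued faces → V=32, E=50, F=20.
Attach a triangular prism (V=6, E=9, F=5) along a 4-gon: merge 4 vertices and 4 edges, delete both glued faces → V=34, E=55, F=23.
Check: V − E + F = 34 − 55 + 23 = 2.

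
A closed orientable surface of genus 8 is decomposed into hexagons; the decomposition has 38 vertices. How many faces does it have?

26

χ = 2 − 2·8 = -14, and every face is a hexagon so 6F = 2E.
V − E + F = -14 with E = 6F/2 gives 38 − (6/2 − 1)·F = -14, so F = 26 and E = 78.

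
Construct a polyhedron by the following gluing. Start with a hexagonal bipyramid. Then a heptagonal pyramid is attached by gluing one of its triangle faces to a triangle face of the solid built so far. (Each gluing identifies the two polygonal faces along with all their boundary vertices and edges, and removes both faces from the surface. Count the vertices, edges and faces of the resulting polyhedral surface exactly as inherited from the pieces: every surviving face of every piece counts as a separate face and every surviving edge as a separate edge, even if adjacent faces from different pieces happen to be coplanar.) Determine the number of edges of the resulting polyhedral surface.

A hexagonal bipyramid: V=8, E=18, F=12.
Attach a heptagonal pyramid (V=8, E=14, F=8) along a 3-gon: merge 3 vertices and 3 edges, delete both glued faces → V=13, E=29, F=18.
Check: V − E + F = 13 − 29 + 18 = 2.

29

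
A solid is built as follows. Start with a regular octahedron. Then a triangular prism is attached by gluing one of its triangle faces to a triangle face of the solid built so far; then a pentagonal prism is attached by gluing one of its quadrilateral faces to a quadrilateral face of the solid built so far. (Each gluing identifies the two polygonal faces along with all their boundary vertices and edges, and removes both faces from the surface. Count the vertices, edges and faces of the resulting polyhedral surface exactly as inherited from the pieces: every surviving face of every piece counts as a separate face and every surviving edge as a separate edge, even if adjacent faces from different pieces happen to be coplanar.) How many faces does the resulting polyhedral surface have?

A regular octahedron: V=6, E=12, F=8.
Attach a triangular prism (V=6, E=9, F=5) along a 3-gon: merge 3 vertices and 3 edges, delete both glued faces → V=9, E=18, F=11.
Attach a pentagonal prism (V=10, E=15, F=7) along a 4-gon: merge 4 vertices and 4 edges, delete both glued faces → V=15, E=29, F=16.
Check: V − E + F = 15 − 29 + 16 = 2.

16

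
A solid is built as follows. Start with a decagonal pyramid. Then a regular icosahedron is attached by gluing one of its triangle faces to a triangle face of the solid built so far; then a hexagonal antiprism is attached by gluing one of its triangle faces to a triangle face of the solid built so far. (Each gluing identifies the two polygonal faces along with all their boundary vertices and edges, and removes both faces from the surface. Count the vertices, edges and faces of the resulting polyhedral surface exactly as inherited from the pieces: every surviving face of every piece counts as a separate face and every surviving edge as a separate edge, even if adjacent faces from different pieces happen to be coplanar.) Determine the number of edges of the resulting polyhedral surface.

A decagonal pyramid: V=11, E=20, F=11.
Attach a regular icosahedron (V=12, E=30, F=20) along a 3-gon: merge 3 vertices and 3 edges, delete both glued faces → V=20, E=47, F=29.
Attach a hexagonal antiprism (V=12, E=24, F=14) along a 3-gon: merge 3 vertices and 3 edges, delete both glued faces → V=29, E=68, F=41.
Check: V − E + F = 29 − 68 + 41 = 2.

68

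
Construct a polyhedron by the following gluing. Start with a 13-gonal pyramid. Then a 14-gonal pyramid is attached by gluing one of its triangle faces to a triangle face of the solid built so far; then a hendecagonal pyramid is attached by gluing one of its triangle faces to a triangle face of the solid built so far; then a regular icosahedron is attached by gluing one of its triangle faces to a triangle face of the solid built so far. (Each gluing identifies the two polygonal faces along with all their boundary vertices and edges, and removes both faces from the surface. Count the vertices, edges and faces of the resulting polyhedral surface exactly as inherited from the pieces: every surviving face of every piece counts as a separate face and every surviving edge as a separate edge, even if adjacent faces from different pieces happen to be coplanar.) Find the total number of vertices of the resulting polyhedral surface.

44

A 13-gonal pyramid: V=14, E=26, F=14.
Attach a 14-gonal pyramid (V=15, E=28, F=15) along a 3-gon: merge 3 vertices and 3 edges, delete both glued faces → V=26, E=51, F=27.
Attach a hendecagonal pyramid (V=12, E=22, F=12) along a 3-gon: merge 3 vertices and 3 edges, delete both glued faces → V=35, E=70, F=37.
Attach a regular icosahedron (V=12, E=30, F=20) along a 3-gon: merge 3 vertices and 3 edges, delete both glued faces → V=44, E=97, F=55.
Check: V − E + F = 44 − 97 + 55 = 2.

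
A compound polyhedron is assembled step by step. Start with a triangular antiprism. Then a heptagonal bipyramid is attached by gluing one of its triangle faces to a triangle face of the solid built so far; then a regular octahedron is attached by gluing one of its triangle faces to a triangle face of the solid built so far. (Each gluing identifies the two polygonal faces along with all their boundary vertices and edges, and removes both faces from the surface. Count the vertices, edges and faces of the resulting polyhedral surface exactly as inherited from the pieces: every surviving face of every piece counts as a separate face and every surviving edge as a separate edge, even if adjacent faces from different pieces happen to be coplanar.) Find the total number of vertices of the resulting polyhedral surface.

15

A triangular antiprism: V=6, E=12, F=8.
Attach a heptagonal bipyramid (V=9, E=21, F=14) along a 3-gon: merge 3 vertices and 3 edges, delete both glued faces → V=12, E=30, F=20.
Attach a regular octahedron (V=6, E=12, F=8) along a 3-gon: merge 3 vertices and 3 edges, delete both glued faces → V=15, E=39, F=26.
Check: V − E + F = 15 − 39 + 26 = 2.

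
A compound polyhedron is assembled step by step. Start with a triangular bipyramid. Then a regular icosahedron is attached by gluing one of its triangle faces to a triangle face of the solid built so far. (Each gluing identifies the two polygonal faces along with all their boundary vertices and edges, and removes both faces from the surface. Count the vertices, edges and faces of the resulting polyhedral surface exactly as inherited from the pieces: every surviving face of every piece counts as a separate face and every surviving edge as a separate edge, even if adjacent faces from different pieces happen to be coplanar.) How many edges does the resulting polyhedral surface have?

36

A triangular bipyramid: V=5, E=9, F=6.
Attach a regular icosahedron (V=12, E=30, F=20) along a 3-gon: merge 3 vertices and 3 edges, delete both glued faces → V=14, E=36, F=24.
Check: V − E + F = 14 − 36 + 24 = 2.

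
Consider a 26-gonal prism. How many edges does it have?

78

A prism on an n-gon has two n-gon bases and n rectangular sides: V = 2·26 = 52, E = 3·26 = 78, F = 26 + 2 = 28.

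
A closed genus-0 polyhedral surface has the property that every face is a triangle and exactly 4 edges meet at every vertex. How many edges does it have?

12

Each face has 3 edges and each edge borders two faces, so 2E = 3F.
Each vertex has degree 4, so 4V = 2E and hence V = 3F/4.
Euler: V − E + F = 2 ⇒ (3F/4) − (3F/2) + F = 2.
Multiply by 8: (6 − 12 + 8)F = 16, i.e. 2F = 16.
So F = 8, E = 3·8/2 = 12, V = 3·8/4 = 6.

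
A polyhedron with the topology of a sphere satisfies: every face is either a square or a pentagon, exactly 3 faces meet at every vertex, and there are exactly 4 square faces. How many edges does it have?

18

Let x be the number of pentagons; then F = 4 + x.
Edge–face incidences: 2E = 4·4 + 5·x = 16 + 5x.
Every vertex has degree 3, so 3V = 2E.
Euler: V − E + F = 2 ⇒ (2E)/3 − E + (4 + x) = 2.
Multiply by 6: 2·(2E) − 3·(2E) + 6·(4 + x) = 12, i.e. 24 + 6x − (16 + 5x) = 12.
Collecting terms: x + 8 = 12, so x = 4.
Then 2E = 16 + 5·4 = 36, so E = 18, V = 2E/3 = 12, F = 4 + 4 = 8.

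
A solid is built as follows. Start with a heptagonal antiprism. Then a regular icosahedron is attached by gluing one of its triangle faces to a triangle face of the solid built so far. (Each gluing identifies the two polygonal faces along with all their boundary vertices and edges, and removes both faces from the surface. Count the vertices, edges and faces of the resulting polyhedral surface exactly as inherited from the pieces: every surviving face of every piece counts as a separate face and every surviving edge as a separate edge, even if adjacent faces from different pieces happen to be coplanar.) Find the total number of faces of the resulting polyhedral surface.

34

A heptagonal antiprism: V=14, E=28, F=16.
Attach a regular icosahedron (V=12, E=30, F=20) along a 3-gon: merge 3 vertices and 3 edges, delete both glued faces → V=23, E=55, F=34.
Check: V − E + F = 23 − 55 + 34 = 2.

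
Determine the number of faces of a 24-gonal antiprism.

An antiprism on an n-gon has two n-gon caps and 2n triangles: V = 2·24 = 48, E = 4·24 = 96, F = 2·24 + 2 = 50.

50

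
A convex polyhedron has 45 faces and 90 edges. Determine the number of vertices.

47

Here V − E + F = 2.
V = 2 + E − F = 2 + 90 − 45 = 47.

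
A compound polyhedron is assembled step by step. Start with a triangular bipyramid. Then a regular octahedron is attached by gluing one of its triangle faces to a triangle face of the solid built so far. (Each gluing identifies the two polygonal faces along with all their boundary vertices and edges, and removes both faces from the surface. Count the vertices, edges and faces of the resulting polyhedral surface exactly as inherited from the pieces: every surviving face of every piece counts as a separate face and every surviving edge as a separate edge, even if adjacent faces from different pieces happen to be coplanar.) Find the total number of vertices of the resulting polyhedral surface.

8

A triangular bipyramid: V=5, E=9, F=6.
Attach a regular octahedron (V=6, E=12, F=8) along a 3-gon: merge 3 vertices and 3 edges, delete both glued faces → V=8, E=18, F=12.
Check: V − E + F = 8 − 18 + 12 = 2.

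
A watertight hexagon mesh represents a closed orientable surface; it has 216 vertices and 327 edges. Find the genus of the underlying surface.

Every face is a hexagon and each edge borders two faces, so 6F = 2·327, giving F = 109.
χ = V − E + F = 216 − 327 + 109 = -2.
For a closed orientable surface χ = 2 − 2g, so g = (2 − (-2))/2 = 2.

2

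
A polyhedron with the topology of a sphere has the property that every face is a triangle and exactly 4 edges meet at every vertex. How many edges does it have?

12

Each face has 3 edges and each edge borders two faces, so 2E = 3F.
Each vertex has degree 4, so 4V = 2E and hence V = 3F/4.
Euler: V − E + F = 2 ⇒ (3F/4) − (3F/2) + F = 2.
Multiply by 8: (6 − 12 + 8)F = 16, i.e. 2F = 16.
So F = 8, E = 3·8/2 = 12, V = 3·8/4 = 6.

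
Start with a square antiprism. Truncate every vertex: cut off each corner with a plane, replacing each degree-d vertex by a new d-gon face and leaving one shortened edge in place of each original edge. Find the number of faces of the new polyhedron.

18

The base solid has V = 8, E = 16, F = 10.
Truncation replaces each original edge-end by a new vertex, so V′ = 2E = 32.
Each original edge survives, and each old vertex of degree d contributes d new edges; summing degrees gives Σd = 2E, so E′ = E + 2E = 3E = 48.
Each original face survives and each original vertex becomes one new face: F′ = F + V = 18.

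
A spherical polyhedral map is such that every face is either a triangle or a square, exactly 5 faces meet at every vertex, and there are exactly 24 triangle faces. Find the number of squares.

Let x be the number of squares; then F = 24 + x.
Edge–face incidences: 2E = 3·24 + 4·x = 72 + 4x.
Every vertex has degree 5, so 5V = 2E.
Euler: V − E + F = 2 ⇒ (2E)/5 − E + (24 + x) = 2.
Multiply by 10: 2·(2E) − 5·(2E) + 10·(24 + x) = 20, i.e. 240 + 10x − 3·(72 + 4x) = 20.
Collecting terms: −2x + 24 = 20, so −2x = −4, so x = 2.
Then 2E = 72 + 4·2 = 80, so E = 40, V = 2E/5 = 16, F = 24 + 2 = 26.

2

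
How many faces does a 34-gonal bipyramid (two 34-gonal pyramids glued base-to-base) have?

68

A bipyramid over an n-gon has 2n triangular faces and n + 2 vertices: V = 34 + 2 = 36, E = 3·34 = 102, F = 2·34 = 68.
Check: V − E + F = 36 − 102 + 68 = 2.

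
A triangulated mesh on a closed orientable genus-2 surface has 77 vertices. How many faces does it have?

χ = 2 − 2·2 = -2, and every face is a triangle so 3F = 2E.
V − E + F = -2 with E = 3F/2 gives 77 − (3/2 − 1)·F = -2, so F = 158 and E = 237.

158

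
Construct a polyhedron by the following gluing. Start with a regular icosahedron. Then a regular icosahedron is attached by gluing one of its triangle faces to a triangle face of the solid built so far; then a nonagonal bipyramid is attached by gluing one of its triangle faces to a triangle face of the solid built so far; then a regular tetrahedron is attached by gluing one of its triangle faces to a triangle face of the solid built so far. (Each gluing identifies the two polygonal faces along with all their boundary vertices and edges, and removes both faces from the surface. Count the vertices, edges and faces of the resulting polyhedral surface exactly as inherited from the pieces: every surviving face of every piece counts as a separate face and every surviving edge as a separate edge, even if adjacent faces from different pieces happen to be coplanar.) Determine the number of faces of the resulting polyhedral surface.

56

A regular icosahedron: V=12, E=30, F=20.
Attach a regular icosahedron (V=12, E=30, F=20) along a 3-gon: merge 3 vertices and 3 edges, delete both glued faces → V=21, E=57, F=38.
Attach a nonagonal bipyramid (V=11, E=27, F=18) along a 3-gon: merge 3 vertices and 3 edges, delete both glued faces → V=29, E=81, F=54.
Attach a regular tetrahedron (V=4, E=6, F=4) along a 3-gon: merge 3 vertices and 3 edges, delete both glued faces → V=30, E=84, F=56.
Check: V − E + F = 30 − 84 + 56 = 2.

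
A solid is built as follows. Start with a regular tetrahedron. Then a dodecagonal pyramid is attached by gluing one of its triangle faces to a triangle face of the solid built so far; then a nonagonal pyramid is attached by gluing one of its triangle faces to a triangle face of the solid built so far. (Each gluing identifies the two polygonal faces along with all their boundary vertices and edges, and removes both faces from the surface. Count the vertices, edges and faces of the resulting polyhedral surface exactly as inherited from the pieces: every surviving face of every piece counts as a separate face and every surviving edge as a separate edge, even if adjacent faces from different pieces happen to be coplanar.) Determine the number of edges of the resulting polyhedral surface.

A regular tetrahedron: V=4, E=6, F=4.
Attach a dodecagonal pyramid (V=13, E=24, F=13) along a 3-gon: merge 3 vertices and 3 edges, delete both glued faces → V=14, E=27, F=15.
Attach a nonagonal pyramid (V=10, E=18, F=10) along a 3-gon: merge 3 vertices and 3 edges, delete both glued faces → V=21, E=42, F=23.
Check: V − E + F = 21 − 42 + 23 = 2.

42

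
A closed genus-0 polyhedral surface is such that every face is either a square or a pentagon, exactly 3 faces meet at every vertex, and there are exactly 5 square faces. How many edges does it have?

Let x be the number of pentagons; then F = 5 + x.
Edge–face incidences: 2E = 4·5 + 5·x = 20 + 5x.
Every vertex has degree 3, so 3V = 2E.
Euler: V − E + F = 2 ⇒ (2E)/3 − E + (5 + x) = 2.
Multiply by 6: 2·(2E) − 3·(2E) + 6·(5 + x) = 12, i.e. 30 + 6x − (20 + 5x) = 12.
Collecting terms: x + 10 = 12, so x = 2.
Then 2E = 20 + 5·2 = 30, so E = 15, V = 2E/3 = 10, F = 5 + 2 = 7.

15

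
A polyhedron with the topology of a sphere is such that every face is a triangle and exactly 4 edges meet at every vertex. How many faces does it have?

8

Each face has 3 edges and each edge borders two faces, so 2E = 3F.
Each vertex has degree 4, so 4V = 2E and hence V = 3F/4.
Euler: V − E + F = 2 ⇒ (3F/4) − (3F/2) + F = 2.
Multiply by 8: (6 − 12 + 8)F = 16, i.e. 2F = 16.
So F = 8, E = 3·8/2 = 12, V = 3·8/4 = 6.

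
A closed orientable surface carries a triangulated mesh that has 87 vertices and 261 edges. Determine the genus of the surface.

1

Every face is a triangle and each edge borders two faces, so 3F = 2·261, giving F = 174.
χ = V − E + F = 87 − 261 + 174 = 0.
For a closed orientable surface χ = 2 − 2g, so g = (2 − (0))/2 = 1.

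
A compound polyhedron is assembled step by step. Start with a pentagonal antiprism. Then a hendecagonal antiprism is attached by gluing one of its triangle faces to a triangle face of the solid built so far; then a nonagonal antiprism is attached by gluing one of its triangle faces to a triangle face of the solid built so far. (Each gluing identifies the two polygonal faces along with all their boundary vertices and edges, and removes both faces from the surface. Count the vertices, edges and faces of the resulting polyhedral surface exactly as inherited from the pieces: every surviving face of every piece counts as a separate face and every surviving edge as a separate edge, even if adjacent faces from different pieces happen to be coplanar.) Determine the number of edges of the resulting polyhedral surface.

A pentagonal antiprism: V=10, E=20, F=12.
Attach a hendecagonal antiprism (V=22, E=44, F=24) along a 3-gon: merge 3 vertices and 3 edges, delete both glued faces → V=29, E=61, F=34.
Attach a nonagonal antiprism (V=18, E=36, F=20) along a 3-gon: merge 3 vertices and 3 edges, delete both glued faces → V=44, E=94, F=52.
Check: V − E + F = 44 − 94 + 52 = 2.

94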